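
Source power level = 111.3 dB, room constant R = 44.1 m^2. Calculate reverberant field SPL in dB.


Given values:
  Lw = 111.3 dB, R = 44.1 m^2
Formula: SPL = Lw + 10 * log10(4 / R)
Compute 4 / R = 4 / 44.1 = 0.090703
Compute 10 * log10(0.090703) = -10.4238
SPL = 111.3 + (-10.4238) = 100.88

100.88 dB


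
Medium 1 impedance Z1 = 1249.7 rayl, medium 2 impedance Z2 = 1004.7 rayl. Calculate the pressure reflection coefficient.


Given values:
  Z1 = 1249.7 rayl, Z2 = 1004.7 rayl
Formula: R = (Z2 - Z1) / (Z2 + Z1)
Numerator: Z2 - Z1 = 1004.7 - 1249.7 = -245.0
Denominator: Z2 + Z1 = 1004.7 + 1249.7 = 2254.4
R = -245.0 / 2254.4 = -0.1087

-0.1087


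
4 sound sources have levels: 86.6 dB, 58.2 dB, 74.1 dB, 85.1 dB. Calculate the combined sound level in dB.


Formula: L_total = 10 * log10( sum(10^(Li/10)) )
  Source 1: 10^(86.6/10) = 457088189.6149
  Source 2: 10^(58.2/10) = 660693.448
  Source 3: 10^(74.1/10) = 25703957.8277
  Source 4: 10^(85.1/10) = 323593656.9296
Sum of linear values = 807046497.8202
L_total = 10 * log10(807046497.8202) = 89.07

89.07 dB


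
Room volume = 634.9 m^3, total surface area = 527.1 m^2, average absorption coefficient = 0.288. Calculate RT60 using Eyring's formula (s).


Given values:
  V = 634.9 m^3, S = 527.1 m^2, alpha = 0.288
Formula: RT60 = 0.161 * V / (-S * ln(1 - alpha))
Compute ln(1 - 0.288) = ln(0.712) = -0.339677
Denominator: -527.1 * -0.339677 = 179.0437
Numerator: 0.161 * 634.9 = 102.2189
RT60 = 102.2189 / 179.0437 = 0.571

0.571 s


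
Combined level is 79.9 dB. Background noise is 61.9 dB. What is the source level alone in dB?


Given values:
  L_total = 79.9 dB, L_bg = 61.9 dB
Formula: L_source = 10 * log10(10^(L_total/10) - 10^(L_bg/10))
Convert to linear:
  10^(79.9/10) = 97723722.0956
  10^(61.9/10) = 1548816.6189
Difference: 97723722.0956 - 1548816.6189 = 96174905.4767
L_source = 10 * log10(96174905.4767) = 79.83

79.83 dB


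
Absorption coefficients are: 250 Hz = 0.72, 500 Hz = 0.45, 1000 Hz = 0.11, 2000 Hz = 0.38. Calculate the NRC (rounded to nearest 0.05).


Given values:
  a_250 = 0.72, a_500 = 0.45
  a_1000 = 0.11, a_2000 = 0.38
Formula: NRC = (a250 + a500 + a1000 + a2000) / 4
Sum = 0.72 + 0.45 + 0.11 + 0.38 = 1.66
NRC = 1.66 / 4 = 0.415
Rounded to nearest 0.05: 0.4

0.4


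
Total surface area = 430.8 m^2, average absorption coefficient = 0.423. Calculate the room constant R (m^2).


Given values:
  S = 430.8 m^2, alpha = 0.423
Formula: R = S * alpha / (1 - alpha)
Numerator: 430.8 * 0.423 = 182.2284
Denominator: 1 - 0.423 = 0.577
R = 182.2284 / 0.577 = 315.82

315.82 m^2


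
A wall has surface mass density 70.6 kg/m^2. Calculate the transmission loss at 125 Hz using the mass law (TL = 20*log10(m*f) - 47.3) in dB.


Given values:
  m = 70.6 kg/m^2, f = 125 Hz
Formula: TL = 20 * log10(m * f) - 47.3
Compute m * f = 70.6 * 125 = 8825.0
Compute log10(8825.0) = 3.945715
Compute 20 * 3.945715 = 78.9143
TL = 78.9143 - 47.3 = 31.61

31.61 dB


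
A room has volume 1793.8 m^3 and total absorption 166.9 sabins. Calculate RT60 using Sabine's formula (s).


Given values:
  V = 1793.8 m^3
  A = 166.9 sabins
Formula: RT60 = 0.161 * V / A
Numerator: 0.161 * 1793.8 = 288.8018
RT60 = 288.8018 / 166.9 = 1.73

1.73 s


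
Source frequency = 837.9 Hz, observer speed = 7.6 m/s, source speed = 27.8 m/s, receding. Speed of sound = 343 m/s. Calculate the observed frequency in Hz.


Given values:
  f_s = 837.9 Hz, v_o = 7.6 m/s, v_s = 27.8 m/s
  Direction: receding
Formula: f_o = f_s * (c - v_o) / (c + v_s)
Numerator: c - v_o = 343 - 7.6 = 335.4
Denominator: c + v_s = 343 + 27.8 = 370.8
f_o = 837.9 * 335.4 / 370.8 = 757.91

757.91 Hz


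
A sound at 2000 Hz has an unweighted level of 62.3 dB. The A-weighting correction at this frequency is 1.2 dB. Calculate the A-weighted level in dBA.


Given values:
  SPL = 62.3 dB
  A-weighting at 2000 Hz = 1.2 dB
Formula: L_A = SPL + A_weight
L_A = 62.3 + (1.2)
L_A = 63.5

63.5 dBA


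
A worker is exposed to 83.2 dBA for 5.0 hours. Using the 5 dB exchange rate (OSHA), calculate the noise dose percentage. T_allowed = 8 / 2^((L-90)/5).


Given values:
  L = 83.2 dBA, T = 5.0 hours
Formula: T_allowed = 8 / 2^((L - 90) / 5)
Compute exponent: (83.2 - 90) / 5 = -1.36
Compute 2^(-1.36) = 0.389582
T_allowed = 8 / 0.389582 = 20.53483 hours
Dose = (T / T_allowed) * 100
Dose = (5.0 / 20.53483) * 100 = 24.35

24.35 %


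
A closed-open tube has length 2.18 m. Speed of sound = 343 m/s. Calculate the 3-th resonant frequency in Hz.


Given values:
  Tube type: closed-open, L = 2.18 m, c = 343 m/s, n = 3
Formula: f_n = (2n - 1) * c / (4 * L)
Compute 2n - 1 = 2*3 - 1 = 5
Compute 4 * L = 4 * 2.18 = 8.72
f = 5 * 343 / 8.72
f = 196.67

196.67 Hz


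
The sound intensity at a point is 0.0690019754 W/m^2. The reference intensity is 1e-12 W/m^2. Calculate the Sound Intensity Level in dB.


Given values:
  I = 0.0690019754 W/m^2
  I_ref = 1e-12 W/m^2
Formula: SIL = 10 * log10(I / I_ref)
Compute ratio: I / I_ref = 69001975400
Compute log10: log10(69001975400) = 10.838862
Multiply: SIL = 10 * 10.838862 = 108.39

108.39 dB


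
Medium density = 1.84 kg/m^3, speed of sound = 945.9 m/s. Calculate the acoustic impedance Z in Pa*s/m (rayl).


Given values:
  rho = 1.84 kg/m^3
  c = 945.9 m/s
Formula: Z = rho * c
Z = 1.84 * 945.9
Z = 1740.46

1740.46 rayl


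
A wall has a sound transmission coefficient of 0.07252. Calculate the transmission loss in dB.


Given values:
  tau = 0.07252
Formula: TL = 10 * log10(1 / tau)
Compute 1 / tau = 1 / 0.07252 = 13.7893
Compute log10(13.7893) = 1.139542
TL = 10 * 1.139542 = 11.4

11.4 dB


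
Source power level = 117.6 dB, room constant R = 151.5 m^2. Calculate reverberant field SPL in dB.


Given values:
  Lw = 117.6 dB, R = 151.5 m^2
Formula: SPL = Lw + 10 * log10(4 / R)
Compute 4 / R = 4 / 151.5 = 0.026403
Compute 10 * log10(0.026403) = -15.7835
SPL = 117.6 + (-15.7835) = 101.82

101.82 dB


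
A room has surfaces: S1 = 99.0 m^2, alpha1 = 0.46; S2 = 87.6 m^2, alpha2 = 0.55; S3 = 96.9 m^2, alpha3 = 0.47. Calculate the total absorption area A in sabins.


Given surfaces:
  Surface 1: 99.0 * 0.46 = 45.54
  Surface 2: 87.6 * 0.55 = 48.18
  Surface 3: 96.9 * 0.47 = 45.543
Formula: A = sum(Si * alpha_i)
A = 45.54 + 48.18 + 45.543
A = 139.26

139.26 sabins


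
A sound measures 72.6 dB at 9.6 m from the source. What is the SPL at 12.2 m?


Given values:
  SPL1 = 72.6 dB, r1 = 9.6 m, r2 = 12.2 m
Formula: SPL2 = SPL1 - 20 * log10(r2 / r1)
Compute ratio: r2 / r1 = 12.2 / 9.6 = 1.2708
Compute log10: log10(1.2708) = 0.104077
Compute drop: 20 * 0.104077 = 2.0815
SPL2 = 72.6 - 2.0815 = 70.52

70.52 dB


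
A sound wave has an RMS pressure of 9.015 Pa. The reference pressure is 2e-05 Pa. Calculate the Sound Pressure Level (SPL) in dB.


Given values:
  p = 9.015 Pa
  p_ref = 2e-05 Pa
Formula: SPL = 20 * log10(p / p_ref)
Compute ratio: p / p_ref = 9.015 / 2e-05 = 450750
Compute log10: log10(450750) = 5.653936
Multiply: SPL = 20 * 5.653936 = 113.08

113.08 dB


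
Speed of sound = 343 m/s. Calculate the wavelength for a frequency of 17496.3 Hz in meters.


Given values:
  c = 343 m/s, f = 17496.3 Hz
Formula: lambda = c / f
lambda = 343 / 17496.3
lambda = 0.0196

0.0196 m


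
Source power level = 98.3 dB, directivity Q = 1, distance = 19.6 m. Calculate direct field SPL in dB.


Given values:
  Lw = 98.3 dB, Q = 1, r = 19.6 m
Formula: SPL = Lw + 10 * log10(Q / (4 * pi * r^2))
Compute 4 * pi * r^2 = 4 * pi * 19.6^2 = 4827.4969
Compute Q / denom = 1 / 4827.4969 = 0.00020715
Compute 10 * log10(0.00020715) = -36.8372
SPL = 98.3 + (-36.8372) = 61.46

61.46 dB


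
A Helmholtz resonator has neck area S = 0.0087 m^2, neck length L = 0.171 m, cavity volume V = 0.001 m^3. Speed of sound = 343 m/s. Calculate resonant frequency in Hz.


Given values:
  S = 0.0087 m^2, L = 0.171 m, V = 0.001 m^3, c = 343 m/s
Formula: f = (c / (2*pi)) * sqrt(S / (V * L))
Compute V * L = 0.001 * 0.171 = 0.000171
Compute S / (V * L) = 0.0087 / 0.000171 = 50.8772
Compute sqrt(50.8772) = 7.132826
Compute c / (2*pi) = 343 / 6.283185 = 54.590148
f = 54.590148 * 7.132826 = 389.38

389.38 Hz


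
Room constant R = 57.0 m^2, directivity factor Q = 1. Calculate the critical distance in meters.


Given values:
  R = 57.0 m^2, Q = 1
Formula: d_c = 0.141 * sqrt(Q * R)
Compute Q * R = 1 * 57.0 = 57.0
Compute sqrt(57.0) = 7.5498
d_c = 0.141 * 7.5498 = 1.065

1.065 m


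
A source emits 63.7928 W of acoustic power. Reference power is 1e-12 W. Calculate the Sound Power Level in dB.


Given values:
  W = 63.7928 W
  W_ref = 1e-12 W
Formula: SWL = 10 * log10(W / W_ref)
Compute ratio: W / W_ref = 63792800000000
Compute log10: log10(63792800000000) = 13.804772
Multiply: SWL = 10 * 13.804772 = 138.05

138.05 dB


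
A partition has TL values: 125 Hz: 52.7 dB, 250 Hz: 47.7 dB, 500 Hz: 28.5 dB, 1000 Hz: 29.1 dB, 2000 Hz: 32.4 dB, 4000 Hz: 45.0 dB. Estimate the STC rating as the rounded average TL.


Given TL values at each frequency:
  125 Hz: 52.7 dB
  250 Hz: 47.7 dB
  500 Hz: 28.5 dB
  1000 Hz: 29.1 dB
  2000 Hz: 32.4 dB
  4000 Hz: 45.0 dB
Formula: STC ~ round(average of TL values)
Sum = 52.7 + 47.7 + 28.5 + 29.1 + 32.4 + 45.0 = 235.4
Average = 235.4 / 6 = 39.23
Rounded: 39

39


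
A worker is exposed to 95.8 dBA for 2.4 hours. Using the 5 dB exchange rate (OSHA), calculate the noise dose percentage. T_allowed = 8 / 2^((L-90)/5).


Given values:
  L = 95.8 dBA, T = 2.4 hours
Formula: T_allowed = 8 / 2^((L - 90) / 5)
Compute exponent: (95.8 - 90) / 5 = 1.16
Compute 2^(1.16) = 2.234574
T_allowed = 8 / 2.234574 = 3.580101 hours
Dose = (T / T_allowed) * 100
Dose = (2.4 / 3.580101) * 100 = 67.04

67.04 %


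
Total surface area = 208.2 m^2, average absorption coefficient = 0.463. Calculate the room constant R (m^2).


Given values:
  S = 208.2 m^2, alpha = 0.463
Formula: R = S * alpha / (1 - alpha)
Numerator: 208.2 * 0.463 = 96.3966
Denominator: 1 - 0.463 = 0.537
R = 96.3966 / 0.537 = 179.51

179.51 m^2


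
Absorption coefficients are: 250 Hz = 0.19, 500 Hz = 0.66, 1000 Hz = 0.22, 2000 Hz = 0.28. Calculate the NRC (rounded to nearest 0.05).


Given values:
  a_250 = 0.19, a_500 = 0.66
  a_1000 = 0.22, a_2000 = 0.28
Formula: NRC = (a250 + a500 + a1000 + a2000) / 4
Sum = 0.19 + 0.66 + 0.22 + 0.28 = 1.35
NRC = 1.35 / 4 = 0.3375
Rounded to nearest 0.05: 0.35

0.35


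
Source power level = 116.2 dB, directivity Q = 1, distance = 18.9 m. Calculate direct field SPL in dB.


Given values:
  Lw = 116.2 dB, Q = 1, r = 18.9 m
Formula: SPL = Lw + 10 * log10(Q / (4 * pi * r^2))
Compute 4 * pi * r^2 = 4 * pi * 18.9^2 = 4488.8332
Compute Q / denom = 1 / 4488.8332 = 0.00022278
Compute 10 * log10(0.00022278) = -36.5212
SPL = 116.2 + (-36.5212) = 79.68

79.68 dB


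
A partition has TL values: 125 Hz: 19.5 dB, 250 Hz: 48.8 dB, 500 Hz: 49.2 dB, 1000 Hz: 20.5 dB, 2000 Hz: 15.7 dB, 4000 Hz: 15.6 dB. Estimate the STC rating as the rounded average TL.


Given TL values at each frequency:
  125 Hz: 19.5 dB
  250 Hz: 48.8 dB
  500 Hz: 49.2 dB
  1000 Hz: 20.5 dB
  2000 Hz: 15.7 dB
  4000 Hz: 15.6 dB
Formula: STC ~ round(average of TL values)
Sum = 19.5 + 48.8 + 49.2 + 20.5 + 15.7 + 15.6 = 169.3
Average = 169.3 / 6 = 28.22
Rounded: 28

28


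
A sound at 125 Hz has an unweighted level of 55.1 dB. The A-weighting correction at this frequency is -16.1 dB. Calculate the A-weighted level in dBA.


Given values:
  SPL = 55.1 dB
  A-weighting at 125 Hz = -16.1 dB
Formula: L_A = SPL + A_weight
L_A = 55.1 + (-16.1)
L_A = 39.0

39.0 dBA


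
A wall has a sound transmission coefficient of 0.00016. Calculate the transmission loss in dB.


Given values:
  tau = 0.00016
Formula: TL = 10 * log10(1 / tau)
Compute 1 / tau = 1 / 0.00016 = 6250.0
Compute log10(6250.0) = 3.79588
TL = 10 * 3.79588 = 37.96

37.96 dB


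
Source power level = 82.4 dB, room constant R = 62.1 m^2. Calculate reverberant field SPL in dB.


Given values:
  Lw = 82.4 dB, R = 62.1 m^2
Formula: SPL = Lw + 10 * log10(4 / R)
Compute 4 / R = 4 / 62.1 = 0.064412
Compute 10 * log10(0.064412) = -11.9103
SPL = 82.4 + (-11.9103) = 70.49

70.49 dB


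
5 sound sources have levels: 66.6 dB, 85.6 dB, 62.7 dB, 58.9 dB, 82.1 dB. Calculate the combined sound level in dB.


Formula: L_total = 10 * log10( sum(10^(Li/10)) )
  Source 1: 10^(66.6/10) = 4570881.8961
  Source 2: 10^(85.6/10) = 363078054.7701
  Source 3: 10^(62.7/10) = 1862087.1367
  Source 4: 10^(58.9/10) = 776247.1166
  Source 5: 10^(82.1/10) = 162181009.7359
Sum of linear values = 532468280.6554
L_total = 10 * log10(532468280.6554) = 87.26

87.26 dB


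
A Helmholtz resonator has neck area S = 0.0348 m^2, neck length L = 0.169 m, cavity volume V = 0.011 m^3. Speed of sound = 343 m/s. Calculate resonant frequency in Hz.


Given values:
  S = 0.0348 m^2, L = 0.169 m, V = 0.011 m^3, c = 343 m/s
Formula: f = (c / (2*pi)) * sqrt(S / (V * L))
Compute V * L = 0.011 * 0.169 = 0.001859
Compute S / (V * L) = 0.0348 / 0.001859 = 18.7197
Compute sqrt(18.7197) = 4.326627
Compute c / (2*pi) = 343 / 6.283185 = 54.590148
f = 54.590148 * 4.326627 = 236.19

236.19 Hz


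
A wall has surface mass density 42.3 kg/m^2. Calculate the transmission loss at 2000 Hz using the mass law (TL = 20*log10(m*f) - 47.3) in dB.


Given values:
  m = 42.3 kg/m^2, f = 2000 Hz
Formula: TL = 20 * log10(m * f) - 47.3
Compute m * f = 42.3 * 2000 = 84600.0
Compute log10(84600.0) = 4.92737
Compute 20 * 4.92737 = 98.5474
TL = 98.5474 - 47.3 = 51.25

51.25 dB


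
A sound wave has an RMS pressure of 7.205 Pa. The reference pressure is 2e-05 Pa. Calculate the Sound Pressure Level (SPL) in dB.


Given values:
  p = 7.205 Pa
  p_ref = 2e-05 Pa
Formula: SPL = 20 * log10(p / p_ref)
Compute ratio: p / p_ref = 7.205 / 2e-05 = 360250
Compute log10: log10(360250) = 5.556604
Multiply: SPL = 20 * 5.556604 = 111.13

111.13 dB


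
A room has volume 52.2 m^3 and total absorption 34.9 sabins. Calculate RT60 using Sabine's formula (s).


Given values:
  V = 52.2 m^3
  A = 34.9 sabins
Formula: RT60 = 0.161 * V / A
Numerator: 0.161 * 52.2 = 8.4042
RT60 = 8.4042 / 34.9 = 0.241

0.241 s


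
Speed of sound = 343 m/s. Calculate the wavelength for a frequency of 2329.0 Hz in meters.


Given values:
  c = 343 m/s, f = 2329.0 Hz
Formula: lambda = c / f
lambda = 343 / 2329.0
lambda = 0.1473

0.1473 m


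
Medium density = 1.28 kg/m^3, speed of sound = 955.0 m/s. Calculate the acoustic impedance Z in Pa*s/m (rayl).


Given values:
  rho = 1.28 kg/m^3
  c = 955.0 m/s
Formula: Z = rho * c
Z = 1.28 * 955.0
Z = 1222.4

1222.4 rayl


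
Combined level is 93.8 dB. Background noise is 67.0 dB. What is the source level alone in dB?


Given values:
  L_total = 93.8 dB, L_bg = 67.0 dB
Formula: L_source = 10 * log10(10^(L_total/10) - 10^(L_bg/10))
Convert to linear:
  10^(93.8/10) = 2398832919.0195
  10^(67.0/10) = 5011872.3363
Difference: 2398832919.0195 - 5011872.3363 = 2393821046.6832
L_source = 10 * log10(2393821046.6832) = 93.79

93.79 dB


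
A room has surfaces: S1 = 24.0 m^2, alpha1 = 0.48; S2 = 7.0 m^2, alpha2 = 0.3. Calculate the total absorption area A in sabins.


Given surfaces:
  Surface 1: 24.0 * 0.48 = 11.52
  Surface 2: 7.0 * 0.3 = 2.1
Formula: A = sum(Si * alpha_i)
A = 11.52 + 2.1
A = 13.62

13.62 sabins


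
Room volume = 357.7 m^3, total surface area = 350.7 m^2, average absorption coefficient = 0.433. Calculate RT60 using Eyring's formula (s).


Given values:
  V = 357.7 m^3, S = 350.7 m^2, alpha = 0.433
Formula: RT60 = 0.161 * V / (-S * ln(1 - alpha))
Compute ln(1 - 0.433) = ln(0.567) = -0.567396
Denominator: -350.7 * -0.567396 = 198.9858
Numerator: 0.161 * 357.7 = 57.5897
RT60 = 57.5897 / 198.9858 = 0.289

0.289 s


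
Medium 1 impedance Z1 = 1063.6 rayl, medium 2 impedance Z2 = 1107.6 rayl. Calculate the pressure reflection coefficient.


Given values:
  Z1 = 1063.6 rayl, Z2 = 1107.6 rayl
Formula: R = (Z2 - Z1) / (Z2 + Z1)
Numerator: Z2 - Z1 = 1107.6 - 1063.6 = 44.0
Denominator: Z2 + Z1 = 1107.6 + 1063.6 = 2171.2
R = 44.0 / 2171.2 = 0.0203

0.0203


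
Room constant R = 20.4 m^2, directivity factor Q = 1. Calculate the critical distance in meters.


Given values:
  R = 20.4 m^2, Q = 1
Formula: d_c = 0.141 * sqrt(Q * R)
Compute Q * R = 1 * 20.4 = 20.4
Compute sqrt(20.4) = 4.5166
d_c = 0.141 * 4.5166 = 0.637

0.637 m


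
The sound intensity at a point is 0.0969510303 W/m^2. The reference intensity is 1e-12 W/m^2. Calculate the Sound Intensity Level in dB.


Given values:
  I = 0.0969510303 W/m^2
  I_ref = 1e-12 W/m^2
Formula: SIL = 10 * log10(I / I_ref)
Compute ratio: I / I_ref = 96951030300
Compute log10: log10(96951030300) = 10.986552
Multiply: SIL = 10 * 10.986552 = 109.87

109.87 dB


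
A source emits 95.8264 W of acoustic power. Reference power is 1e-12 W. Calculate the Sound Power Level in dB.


Given values:
  W = 95.8264 W
  W_ref = 1e-12 W
Formula: SWL = 10 * log10(W / W_ref)
Compute ratio: W / W_ref = 95826400000000
Compute log10: log10(95826400000000) = 13.981485
Multiply: SWL = 10 * 13.981485 = 139.81

139.81 dB


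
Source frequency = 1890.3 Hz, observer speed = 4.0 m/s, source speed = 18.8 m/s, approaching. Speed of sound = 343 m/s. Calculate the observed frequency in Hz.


Given values:
  f_s = 1890.3 Hz, v_o = 4.0 m/s, v_s = 18.8 m/s
  Direction: approaching
Formula: f_o = f_s * (c + v_o) / (c - v_s)
Numerator: c + v_o = 343 + 4.0 = 347.0
Denominator: c - v_s = 343 - 18.8 = 324.2
f_o = 1890.3 * 347.0 / 324.2 = 2023.24

2023.24 Hz


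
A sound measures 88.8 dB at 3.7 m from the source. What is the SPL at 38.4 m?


Given values:
  SPL1 = 88.8 dB, r1 = 3.7 m, r2 = 38.4 m
Formula: SPL2 = SPL1 - 20 * log10(r2 / r1)
Compute ratio: r2 / r1 = 38.4 / 3.7 = 10.3784
Compute log10: log10(10.3784) = 1.01613
Compute drop: 20 * 1.01613 = 20.3226
SPL2 = 88.8 - 20.3226 = 68.48

68.48 dB


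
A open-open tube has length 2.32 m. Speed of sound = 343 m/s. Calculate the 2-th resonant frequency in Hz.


Given values:
  Tube type: open-open, L = 2.32 m, c = 343 m/s, n = 2
Formula: f_n = n * c / (2 * L)
Compute 2 * L = 2 * 2.32 = 4.64
f = 2 * 343 / 4.64
f = 147.84

147.84 Hz


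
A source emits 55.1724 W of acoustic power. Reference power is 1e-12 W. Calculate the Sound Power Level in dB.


Given values:
  W = 55.1724 W
  W_ref = 1e-12 W
Formula: SWL = 10 * log10(W / W_ref)
Compute ratio: W / W_ref = 55172400000000
Compute log10: log10(55172400000000) = 13.741722
Multiply: SWL = 10 * 13.741722 = 137.42

137.42 dB


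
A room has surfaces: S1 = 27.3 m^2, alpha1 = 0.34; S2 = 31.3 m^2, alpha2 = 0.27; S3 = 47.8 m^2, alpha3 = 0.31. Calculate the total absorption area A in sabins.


Given surfaces:
  Surface 1: 27.3 * 0.34 = 9.282
  Surface 2: 31.3 * 0.27 = 8.451
  Surface 3: 47.8 * 0.31 = 14.818
Formula: A = sum(Si * alpha_i)
A = 9.282 + 8.451 + 14.818
A = 32.55

32.55 sabins


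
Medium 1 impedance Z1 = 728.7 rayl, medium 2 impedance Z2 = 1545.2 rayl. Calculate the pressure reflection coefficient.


Given values:
  Z1 = 728.7 rayl, Z2 = 1545.2 rayl
Formula: R = (Z2 - Z1) / (Z2 + Z1)
Numerator: Z2 - Z1 = 1545.2 - 728.7 = 816.5
Denominator: Z2 + Z1 = 1545.2 + 728.7 = 2273.9
R = 816.5 / 2273.9 = 0.3591

0.3591


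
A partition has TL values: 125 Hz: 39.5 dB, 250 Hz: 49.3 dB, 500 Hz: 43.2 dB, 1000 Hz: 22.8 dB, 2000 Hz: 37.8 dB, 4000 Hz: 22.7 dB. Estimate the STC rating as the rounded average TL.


Given TL values at each frequency:
  125 Hz: 39.5 dB
  250 Hz: 49.3 dB
  500 Hz: 43.2 dB
  1000 Hz: 22.8 dB
  2000 Hz: 37.8 dB
  4000 Hz: 22.7 dB
Formula: STC ~ round(average of TL values)
Sum = 39.5 + 49.3 + 43.2 + 22.8 + 37.8 + 22.7 = 215.3
Average = 215.3 / 6 = 35.88
Rounded: 36

36


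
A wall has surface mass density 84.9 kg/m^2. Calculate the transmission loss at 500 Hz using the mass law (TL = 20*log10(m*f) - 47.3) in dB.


Given values:
  m = 84.9 kg/m^2, f = 500 Hz
Formula: TL = 20 * log10(m * f) - 47.3
Compute m * f = 84.9 * 500 = 42450.0
Compute log10(42450.0) = 4.627878
Compute 20 * 4.627878 = 92.5576
TL = 92.5576 - 47.3 = 45.26

45.26 dB


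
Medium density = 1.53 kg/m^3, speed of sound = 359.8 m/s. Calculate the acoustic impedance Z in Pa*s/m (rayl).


Given values:
  rho = 1.53 kg/m^3
  c = 359.8 m/s
Formula: Z = rho * c
Z = 1.53 * 359.8
Z = 550.49

550.49 rayl


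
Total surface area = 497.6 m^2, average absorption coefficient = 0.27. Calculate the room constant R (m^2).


Given values:
  S = 497.6 m^2, alpha = 0.27
Formula: R = S * alpha / (1 - alpha)
Numerator: 497.6 * 0.27 = 134.352
Denominator: 1 - 0.27 = 0.73
R = 134.352 / 0.73 = 184.04

184.04 m^2


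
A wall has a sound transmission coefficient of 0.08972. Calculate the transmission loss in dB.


Given values:
  tau = 0.08972
Formula: TL = 10 * log10(1 / tau)
Compute 1 / tau = 1 / 0.08972 = 11.1458
Compute log10(11.1458) = 1.047111
TL = 10 * 1.047111 = 10.47

10.47 dB


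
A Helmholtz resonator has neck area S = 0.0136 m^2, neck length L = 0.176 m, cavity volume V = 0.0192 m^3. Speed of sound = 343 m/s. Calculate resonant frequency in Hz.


Given values:
  S = 0.0136 m^2, L = 0.176 m, V = 0.0192 m^3, c = 343 m/s
Formula: f = (c / (2*pi)) * sqrt(S / (V * L))
Compute V * L = 0.0192 * 0.176 = 0.0033792
Compute S / (V * L) = 0.0136 / 0.0033792 = 4.0246
Compute sqrt(4.0246) = 2.006141
Compute c / (2*pi) = 343 / 6.283185 = 54.590148
f = 54.590148 * 2.006141 = 109.52

109.52 Hz


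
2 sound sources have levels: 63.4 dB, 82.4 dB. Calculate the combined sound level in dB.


Formula: L_total = 10 * log10( sum(10^(Li/10)) )
  Source 1: 10^(63.4/10) = 2187761.6239
  Source 2: 10^(82.4/10) = 173780082.8749
Sum of linear values = 175967844.4988
L_total = 10 * log10(175967844.4988) = 82.45

82.45 dB


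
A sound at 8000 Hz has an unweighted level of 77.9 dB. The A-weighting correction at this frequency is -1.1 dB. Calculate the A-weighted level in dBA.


Given values:
  SPL = 77.9 dB
  A-weighting at 8000 Hz = -1.1 dB
Formula: L_A = SPL + A_weight
L_A = 77.9 + (-1.1)
L_A = 76.8

76.8 dBA


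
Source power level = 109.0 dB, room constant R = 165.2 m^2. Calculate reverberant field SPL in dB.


Given values:
  Lw = 109.0 dB, R = 165.2 m^2
Formula: SPL = Lw + 10 * log10(4 / R)
Compute 4 / R = 4 / 165.2 = 0.024213
Compute 10 * log10(0.024213) = -16.1595
SPL = 109.0 + (-16.1595) = 92.84

92.84 dB


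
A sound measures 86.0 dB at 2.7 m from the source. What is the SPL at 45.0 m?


Given values:
  SPL1 = 86.0 dB, r1 = 2.7 m, r2 = 45.0 m
Formula: SPL2 = SPL1 - 20 * log10(r2 / r1)
Compute ratio: r2 / r1 = 45.0 / 2.7 = 16.6667
Compute log10: log10(16.6667) = 1.22185
Compute drop: 20 * 1.22185 = 24.437
SPL2 = 86.0 - 24.437 = 61.56

61.56 dB


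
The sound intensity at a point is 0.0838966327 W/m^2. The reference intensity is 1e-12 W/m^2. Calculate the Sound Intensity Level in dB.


Given values:
  I = 0.0838966327 W/m^2
  I_ref = 1e-12 W/m^2
Formula: SIL = 10 * log10(I / I_ref)
Compute ratio: I / I_ref = 83896632700
Compute log10: log10(83896632700) = 10.923745
Multiply: SIL = 10 * 10.923745 = 109.24

109.24 dB


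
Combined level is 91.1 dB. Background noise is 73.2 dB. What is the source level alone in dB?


Given values:
  L_total = 91.1 dB, L_bg = 73.2 dB
Formula: L_source = 10 * log10(10^(L_total/10) - 10^(L_bg/10))
Convert to linear:
  10^(91.1/10) = 1288249551.6931
  10^(73.2/10) = 20892961.3085
Difference: 1288249551.6931 - 20892961.3085 = 1267356590.3846
L_source = 10 * log10(1267356590.3846) = 91.03

91.03 dB


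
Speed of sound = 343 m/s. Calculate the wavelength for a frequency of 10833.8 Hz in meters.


Given values:
  c = 343 m/s, f = 10833.8 Hz
Formula: lambda = c / f
lambda = 343 / 10833.8
lambda = 0.0317

0.0317 m


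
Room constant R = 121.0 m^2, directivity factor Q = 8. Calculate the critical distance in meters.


Given values:
  R = 121.0 m^2, Q = 8
Formula: d_c = 0.141 * sqrt(Q * R)
Compute Q * R = 8 * 121.0 = 968.0
Compute sqrt(968.0) = 31.1127
d_c = 0.141 * 31.1127 = 4.387

4.387 m


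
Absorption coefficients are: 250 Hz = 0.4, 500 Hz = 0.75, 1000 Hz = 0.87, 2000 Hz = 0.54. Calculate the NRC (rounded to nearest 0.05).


Given values:
  a_250 = 0.4, a_500 = 0.75
  a_1000 = 0.87, a_2000 = 0.54
Formula: NRC = (a250 + a500 + a1000 + a2000) / 4
Sum = 0.4 + 0.75 + 0.87 + 0.54 = 2.56
NRC = 2.56 / 4 = 0.64
Rounded to nearest 0.05: 0.65

0.65


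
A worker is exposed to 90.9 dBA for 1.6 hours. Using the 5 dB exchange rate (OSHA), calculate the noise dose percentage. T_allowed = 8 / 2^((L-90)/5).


Given values:
  L = 90.9 dBA, T = 1.6 hours
Formula: T_allowed = 8 / 2^((L - 90) / 5)
Compute exponent: (90.9 - 90) / 5 = 0.18
Compute 2^(0.18) = 1.132884
T_allowed = 8 / 1.132884 = 7.061623 hours
Dose = (T / T_allowed) * 100
Dose = (1.6 / 7.061623) * 100 = 22.66

22.66 %


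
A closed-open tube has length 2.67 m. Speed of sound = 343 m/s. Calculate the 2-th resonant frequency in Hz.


Given values:
  Tube type: closed-open, L = 2.67 m, c = 343 m/s, n = 2
Formula: f_n = (2n - 1) * c / (4 * L)
Compute 2n - 1 = 2*2 - 1 = 3
Compute 4 * L = 4 * 2.67 = 10.68
f = 3 * 343 / 10.68
f = 96.35

96.35 Hz


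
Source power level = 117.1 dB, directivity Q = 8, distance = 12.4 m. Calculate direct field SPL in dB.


Given values:
  Lw = 117.1 dB, Q = 8, r = 12.4 m
Formula: SPL = Lw + 10 * log10(Q / (4 * pi * r^2))
Compute 4 * pi * r^2 = 4 * pi * 12.4^2 = 1932.2051
Compute Q / denom = 8 / 1932.2051 = 0.00414035
Compute 10 * log10(0.00414035) = -23.8296
SPL = 117.1 + (-23.8296) = 93.27

93.27 dB


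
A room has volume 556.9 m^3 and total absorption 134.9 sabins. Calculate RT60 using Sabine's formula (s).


Given values:
  V = 556.9 m^3
  A = 134.9 sabins
Formula: RT60 = 0.161 * V / A
Numerator: 0.161 * 556.9 = 89.6609
RT60 = 89.6609 / 134.9 = 0.665

0.665 s


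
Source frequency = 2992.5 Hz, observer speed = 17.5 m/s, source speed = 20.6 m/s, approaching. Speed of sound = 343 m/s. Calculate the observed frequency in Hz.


Given values:
  f_s = 2992.5 Hz, v_o = 17.5 m/s, v_s = 20.6 m/s
  Direction: approaching
Formula: f_o = f_s * (c + v_o) / (c - v_s)
Numerator: c + v_o = 343 + 17.5 = 360.5
Denominator: c - v_s = 343 - 20.6 = 322.4
f_o = 2992.5 * 360.5 / 322.4 = 3346.14

3346.14 Hz


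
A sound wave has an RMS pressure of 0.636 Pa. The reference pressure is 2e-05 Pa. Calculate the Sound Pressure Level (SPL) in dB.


Given values:
  p = 0.636 Pa
  p_ref = 2e-05 Pa
Formula: SPL = 20 * log10(p / p_ref)
Compute ratio: p / p_ref = 0.636 / 2e-05 = 31800
Compute log10: log10(31800) = 4.502427
Multiply: SPL = 20 * 4.502427 = 90.05

90.05 dB


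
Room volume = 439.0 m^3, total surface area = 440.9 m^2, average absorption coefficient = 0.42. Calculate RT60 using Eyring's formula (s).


Given values:
  V = 439.0 m^3, S = 440.9 m^2, alpha = 0.42
Formula: RT60 = 0.161 * V / (-S * ln(1 - alpha))
Compute ln(1 - 0.42) = ln(0.58) = -0.544727
Denominator: -440.9 * -0.544727 = 240.1701
Numerator: 0.161 * 439.0 = 70.679
RT60 = 70.679 / 240.1701 = 0.294

0.294 s


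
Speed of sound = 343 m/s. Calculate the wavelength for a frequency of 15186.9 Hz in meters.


Given values:
  c = 343 m/s, f = 15186.9 Hz
Formula: lambda = c / f
lambda = 343 / 15186.9
lambda = 0.0226

0.0226 m


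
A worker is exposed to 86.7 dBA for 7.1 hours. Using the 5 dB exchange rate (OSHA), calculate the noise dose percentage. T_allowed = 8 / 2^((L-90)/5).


Given values:
  L = 86.7 dBA, T = 7.1 hours
Formula: T_allowed = 8 / 2^((L - 90) / 5)
Compute exponent: (86.7 - 90) / 5 = -0.66
Compute 2^(-0.66) = 0.632878
T_allowed = 8 / 0.632878 = 12.640667 hours
Dose = (T / T_allowed) * 100
Dose = (7.1 / 12.640667) * 100 = 56.17

56.17 %


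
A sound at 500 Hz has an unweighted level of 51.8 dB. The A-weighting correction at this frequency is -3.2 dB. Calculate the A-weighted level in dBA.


Given values:
  SPL = 51.8 dB
  A-weighting at 500 Hz = -3.2 dB
Formula: L_A = SPL + A_weight
L_A = 51.8 + (-3.2)
L_A = 48.6

48.6 dBA


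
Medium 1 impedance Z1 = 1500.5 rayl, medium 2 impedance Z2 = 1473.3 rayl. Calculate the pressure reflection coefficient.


Given values:
  Z1 = 1500.5 rayl, Z2 = 1473.3 rayl
Formula: R = (Z2 - Z1) / (Z2 + Z1)
Numerator: Z2 - Z1 = 1473.3 - 1500.5 = -27.2
Denominator: Z2 + Z1 = 1473.3 + 1500.5 = 2973.8
R = -27.2 / 2973.8 = -0.0091

-0.0091


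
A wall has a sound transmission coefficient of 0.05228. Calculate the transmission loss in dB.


Given values:
  tau = 0.05228
Formula: TL = 10 * log10(1 / tau)
Compute 1 / tau = 1 / 0.05228 = 19.1278
Compute log10(19.1278) = 1.281665
TL = 10 * 1.281665 = 12.82

12.82 dB


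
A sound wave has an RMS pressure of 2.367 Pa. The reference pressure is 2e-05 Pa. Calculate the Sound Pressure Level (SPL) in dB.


Given values:
  p = 2.367 Pa
  p_ref = 2e-05 Pa
Formula: SPL = 20 * log10(p / p_ref)
Compute ratio: p / p_ref = 2.367 / 2e-05 = 118350
Compute log10: log10(118350) = 5.073168
Multiply: SPL = 20 * 5.073168 = 101.46

101.46 dB


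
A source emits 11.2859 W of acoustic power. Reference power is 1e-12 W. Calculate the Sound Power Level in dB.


Given values:
  W = 11.2859 W
  W_ref = 1e-12 W
Formula: SWL = 10 * log10(W / W_ref)
Compute ratio: W / W_ref = 11285900000000
Compute log10: log10(11285900000000) = 13.052536
Multiply: SWL = 10 * 13.052536 = 130.53

130.53 dB


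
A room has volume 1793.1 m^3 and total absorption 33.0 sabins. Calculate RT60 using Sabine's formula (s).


Given values:
  V = 1793.1 m^3
  A = 33.0 sabins
Formula: RT60 = 0.161 * V / A
Numerator: 0.161 * 1793.1 = 288.6891
RT60 = 288.6891 / 33.0 = 8.748

8.748 s


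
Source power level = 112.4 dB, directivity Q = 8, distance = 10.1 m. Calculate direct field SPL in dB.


Given values:
  Lw = 112.4 dB, Q = 8, r = 10.1 m
Formula: SPL = Lw + 10 * log10(Q / (4 * pi * r^2))
Compute 4 * pi * r^2 = 4 * pi * 10.1^2 = 1281.8955
Compute Q / denom = 8 / 1281.8955 = 0.00624076
Compute 10 * log10(0.00624076) = -22.0476
SPL = 112.4 + (-22.0476) = 90.35

90.35 dB


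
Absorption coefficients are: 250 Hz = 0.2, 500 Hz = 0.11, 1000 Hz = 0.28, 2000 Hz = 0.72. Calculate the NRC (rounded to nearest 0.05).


Given values:
  a_250 = 0.2, a_500 = 0.11
  a_1000 = 0.28, a_2000 = 0.72
Formula: NRC = (a250 + a500 + a1000 + a2000) / 4
Sum = 0.2 + 0.11 + 0.28 + 0.72 = 1.31
NRC = 1.31 / 4 = 0.3275
Rounded to nearest 0.05: 0.35

0.35


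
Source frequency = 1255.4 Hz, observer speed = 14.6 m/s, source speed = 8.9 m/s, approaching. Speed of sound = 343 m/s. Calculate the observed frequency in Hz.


Given values:
  f_s = 1255.4 Hz, v_o = 14.6 m/s, v_s = 8.9 m/s
  Direction: approaching
Formula: f_o = f_s * (c + v_o) / (c - v_s)
Numerator: c + v_o = 343 + 14.6 = 357.6
Denominator: c - v_s = 343 - 8.9 = 334.1
f_o = 1255.4 * 357.6 / 334.1 = 1343.7

1343.7 Hz


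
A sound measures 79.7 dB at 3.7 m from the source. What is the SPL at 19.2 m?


Given values:
  SPL1 = 79.7 dB, r1 = 3.7 m, r2 = 19.2 m
Formula: SPL2 = SPL1 - 20 * log10(r2 / r1)
Compute ratio: r2 / r1 = 19.2 / 3.7 = 5.1892
Compute log10: log10(5.1892) = 0.7151
Compute drop: 20 * 0.7151 = 14.302
SPL2 = 79.7 - 14.302 = 65.4

65.4 dB


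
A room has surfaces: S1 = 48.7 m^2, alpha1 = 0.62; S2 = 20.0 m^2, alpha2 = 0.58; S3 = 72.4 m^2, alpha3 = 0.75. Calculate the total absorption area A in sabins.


Given surfaces:
  Surface 1: 48.7 * 0.62 = 30.194
  Surface 2: 20.0 * 0.58 = 11.6
  Surface 3: 72.4 * 0.75 = 54.3
Formula: A = sum(Si * alpha_i)
A = 30.194 + 11.6 + 54.3
A = 96.09

96.09 sabins


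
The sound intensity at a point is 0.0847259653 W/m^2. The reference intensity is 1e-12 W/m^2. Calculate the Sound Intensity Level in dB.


Given values:
  I = 0.0847259653 W/m^2
  I_ref = 1e-12 W/m^2
Formula: SIL = 10 * log10(I / I_ref)
Compute ratio: I / I_ref = 84725965300
Compute log10: log10(84725965300) = 10.928017
Multiply: SIL = 10 * 10.928017 = 109.28

109.28 dB


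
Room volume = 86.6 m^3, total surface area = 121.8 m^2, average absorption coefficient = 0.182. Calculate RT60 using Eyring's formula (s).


Given values:
  V = 86.6 m^3, S = 121.8 m^2, alpha = 0.182
Formula: RT60 = 0.161 * V / (-S * ln(1 - alpha))
Compute ln(1 - 0.182) = ln(0.818) = -0.200893
Denominator: -121.8 * -0.200893 = 24.4688
Numerator: 0.161 * 86.6 = 13.9426
RT60 = 13.9426 / 24.4688 = 0.57

0.57 s


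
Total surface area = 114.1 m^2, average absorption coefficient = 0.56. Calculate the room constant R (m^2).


Given values:
  S = 114.1 m^2, alpha = 0.56
Formula: R = S * alpha / (1 - alpha)
Numerator: 114.1 * 0.56 = 63.896
Denominator: 1 - 0.56 = 0.44
R = 63.896 / 0.44 = 145.22

145.22 m^2


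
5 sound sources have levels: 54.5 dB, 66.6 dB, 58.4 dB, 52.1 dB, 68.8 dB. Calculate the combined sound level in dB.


Formula: L_total = 10 * log10( sum(10^(Li/10)) )
  Source 1: 10^(54.5/10) = 281838.2931
  Source 2: 10^(66.6/10) = 4570881.8961
  Source 3: 10^(58.4/10) = 691830.9709
  Source 4: 10^(52.1/10) = 162181.0097
  Source 5: 10^(68.8/10) = 7585775.7503
Sum of linear values = 13292507.9201
L_total = 10 * log10(13292507.9201) = 71.24

71.24 dB


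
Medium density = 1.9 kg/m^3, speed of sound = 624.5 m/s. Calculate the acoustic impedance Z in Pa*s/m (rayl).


Given values:
  rho = 1.9 kg/m^3
  c = 624.5 m/s
Formula: Z = rho * c
Z = 1.9 * 624.5
Z = 1186.55

1186.55 rayl


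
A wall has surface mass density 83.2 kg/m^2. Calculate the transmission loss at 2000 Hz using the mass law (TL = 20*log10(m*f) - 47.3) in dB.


Given values:
  m = 83.2 kg/m^2, f = 2000 Hz
Formula: TL = 20 * log10(m * f) - 47.3
Compute m * f = 83.2 * 2000 = 166400.0
Compute log10(166400.0) = 5.221153
Compute 20 * 5.221153 = 104.4231
TL = 104.4231 - 47.3 = 57.12

57.12 dB


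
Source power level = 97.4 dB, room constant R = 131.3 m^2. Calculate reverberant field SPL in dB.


Given values:
  Lw = 97.4 dB, R = 131.3 m^2
Formula: SPL = Lw + 10 * log10(4 / R)
Compute 4 / R = 4 / 131.3 = 0.030465
Compute 10 * log10(0.030465) = -15.162
SPL = 97.4 + (-15.162) = 82.24

82.24 dB


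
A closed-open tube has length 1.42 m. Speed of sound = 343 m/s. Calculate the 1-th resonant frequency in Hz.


Given values:
  Tube type: closed-open, L = 1.42 m, c = 343 m/s, n = 1
Formula: f_n = (2n - 1) * c / (4 * L)
Compute 2n - 1 = 2*1 - 1 = 1
Compute 4 * L = 4 * 1.42 = 5.68
f = 1 * 343 / 5.68
f = 60.39

60.39 Hz


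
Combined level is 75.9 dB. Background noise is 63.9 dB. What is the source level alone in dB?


Given values:
  L_total = 75.9 dB, L_bg = 63.9 dB
Formula: L_source = 10 * log10(10^(L_total/10) - 10^(L_bg/10))
Convert to linear:
  10^(75.9/10) = 38904514.4994
  10^(63.9/10) = 2454708.9157
Difference: 38904514.4994 - 2454708.9157 = 36449805.5837
L_source = 10 * log10(36449805.5837) = 75.62

75.62 dB


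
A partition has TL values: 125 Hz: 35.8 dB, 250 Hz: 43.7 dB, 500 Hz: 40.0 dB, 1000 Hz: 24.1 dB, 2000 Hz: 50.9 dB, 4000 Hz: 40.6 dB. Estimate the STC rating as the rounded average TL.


Given TL values at each frequency:
  125 Hz: 35.8 dB
  250 Hz: 43.7 dB
  500 Hz: 40.0 dB
  1000 Hz: 24.1 dB
  2000 Hz: 50.9 dB
  4000 Hz: 40.6 dB
Formula: STC ~ round(average of TL values)
Sum = 35.8 + 43.7 + 40.0 + 24.1 + 50.9 + 40.6 = 235.1
Average = 235.1 / 6 = 39.18
Rounded: 39

39


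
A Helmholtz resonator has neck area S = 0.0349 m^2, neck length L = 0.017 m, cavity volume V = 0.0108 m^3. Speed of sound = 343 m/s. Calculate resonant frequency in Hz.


Given values:
  S = 0.0349 m^2, L = 0.017 m, V = 0.0108 m^3, c = 343 m/s
Formula: f = (c / (2*pi)) * sqrt(S / (V * L))
Compute V * L = 0.0108 * 0.017 = 0.0001836
Compute S / (V * L) = 0.0349 / 0.0001836 = 190.0871
Compute sqrt(190.0871) = 13.787208
Compute c / (2*pi) = 343 / 6.283185 = 54.590148
f = 54.590148 * 13.787208 = 752.65

752.65 Hz


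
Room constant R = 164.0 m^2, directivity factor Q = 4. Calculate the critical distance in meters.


Given values:
  R = 164.0 m^2, Q = 4
Formula: d_c = 0.141 * sqrt(Q * R)
Compute Q * R = 4 * 164.0 = 656.0
Compute sqrt(656.0) = 25.6125
d_c = 0.141 * 25.6125 = 3.611

3.611 m


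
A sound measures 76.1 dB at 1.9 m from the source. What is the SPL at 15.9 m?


Given values:
  SPL1 = 76.1 dB, r1 = 1.9 m, r2 = 15.9 m
Formula: SPL2 = SPL1 - 20 * log10(r2 / r1)
Compute ratio: r2 / r1 = 15.9 / 1.9 = 8.3684
Compute log10: log10(8.3684) = 0.922642
Compute drop: 20 * 0.922642 = 18.4528
SPL2 = 76.1 - 18.4528 = 57.65

57.65 dB


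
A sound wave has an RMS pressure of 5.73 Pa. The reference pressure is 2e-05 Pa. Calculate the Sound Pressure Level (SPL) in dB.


Given values:
  p = 5.73 Pa
  p_ref = 2e-05 Pa
Formula: SPL = 20 * log10(p / p_ref)
Compute ratio: p / p_ref = 5.73 / 2e-05 = 286500
Compute log10: log10(286500) = 5.457125
Multiply: SPL = 20 * 5.457125 = 109.14

109.14 dB


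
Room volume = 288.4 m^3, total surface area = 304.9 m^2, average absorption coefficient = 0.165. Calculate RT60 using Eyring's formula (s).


Given values:
  V = 288.4 m^3, S = 304.9 m^2, alpha = 0.165
Formula: RT60 = 0.161 * V / (-S * ln(1 - alpha))
Compute ln(1 - 0.165) = ln(0.835) = -0.180324
Denominator: -304.9 * -0.180324 = 54.9808
Numerator: 0.161 * 288.4 = 46.4324
RT60 = 46.4324 / 54.9808 = 0.845

0.845 s


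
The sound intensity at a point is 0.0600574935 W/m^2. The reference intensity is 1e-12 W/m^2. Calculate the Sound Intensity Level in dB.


Given values:
  I = 0.0600574935 W/m^2
  I_ref = 1e-12 W/m^2
Formula: SIL = 10 * log10(I / I_ref)
Compute ratio: I / I_ref = 60057493500
Compute log10: log10(60057493500) = 10.778567
Multiply: SIL = 10 * 10.778567 = 107.79

107.79 dB


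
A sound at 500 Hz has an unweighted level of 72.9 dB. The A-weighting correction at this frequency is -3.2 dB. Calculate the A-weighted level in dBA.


Given values:
  SPL = 72.9 dB
  A-weighting at 500 Hz = -3.2 dB
Formula: L_A = SPL + A_weight
L_A = 72.9 + (-3.2)
L_A = 69.7

69.7 dBA


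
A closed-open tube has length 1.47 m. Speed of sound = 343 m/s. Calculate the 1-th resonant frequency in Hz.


Given values:
  Tube type: closed-open, L = 1.47 m, c = 343 m/s, n = 1
Formula: f_n = (2n - 1) * c / (4 * L)
Compute 2n - 1 = 2*1 - 1 = 1
Compute 4 * L = 4 * 1.47 = 5.88
f = 1 * 343 / 5.88
f = 58.33

58.33 Hz


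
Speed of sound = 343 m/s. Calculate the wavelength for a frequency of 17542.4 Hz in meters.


Given values:
  c = 343 m/s, f = 17542.4 Hz
Formula: lambda = c / f
lambda = 343 / 17542.4
lambda = 0.0196

0.0196 m


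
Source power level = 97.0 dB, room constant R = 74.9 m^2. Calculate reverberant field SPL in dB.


Given values:
  Lw = 97.0 dB, R = 74.9 m^2
Formula: SPL = Lw + 10 * log10(4 / R)
Compute 4 / R = 4 / 74.9 = 0.053405
Compute 10 * log10(0.053405) = -12.7242
SPL = 97.0 + (-12.7242) = 84.28

84.28 dB


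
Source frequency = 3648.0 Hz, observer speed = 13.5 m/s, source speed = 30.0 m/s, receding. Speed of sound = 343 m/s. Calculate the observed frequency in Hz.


Given values:
  f_s = 3648.0 Hz, v_o = 13.5 m/s, v_s = 30.0 m/s
  Direction: receding
Formula: f_o = f_s * (c - v_o) / (c + v_s)
Numerator: c - v_o = 343 - 13.5 = 329.5
Denominator: c + v_s = 343 + 30.0 = 373.0
f_o = 3648.0 * 329.5 / 373.0 = 3222.56

3222.56 Hz


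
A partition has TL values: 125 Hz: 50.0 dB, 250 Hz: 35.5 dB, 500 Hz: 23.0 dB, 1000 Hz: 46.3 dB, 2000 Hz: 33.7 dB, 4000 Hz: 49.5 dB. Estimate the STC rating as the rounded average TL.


Given TL values at each frequency:
  125 Hz: 50.0 dB
  250 Hz: 35.5 dB
  500 Hz: 23.0 dB
  1000 Hz: 46.3 dB
  2000 Hz: 33.7 dB
  4000 Hz: 49.5 dB
Formula: STC ~ round(average of TL values)
Sum = 50.0 + 35.5 + 23.0 + 46.3 + 33.7 + 49.5 = 238.0
Average = 238.0 / 6 = 39.67
Rounded: 40

40


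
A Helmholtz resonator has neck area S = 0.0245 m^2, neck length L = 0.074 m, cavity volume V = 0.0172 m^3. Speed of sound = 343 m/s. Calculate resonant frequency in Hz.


Given values:
  S = 0.0245 m^2, L = 0.074 m, V = 0.0172 m^3, c = 343 m/s
Formula: f = (c / (2*pi)) * sqrt(S / (V * L))
Compute V * L = 0.0172 * 0.074 = 0.0012728
Compute S / (V * L) = 0.0245 / 0.0012728 = 19.2489
Compute sqrt(19.2489) = 4.387357
Compute c / (2*pi) = 343 / 6.283185 = 54.590148
f = 54.590148 * 4.387357 = 239.51

239.51 Hz
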